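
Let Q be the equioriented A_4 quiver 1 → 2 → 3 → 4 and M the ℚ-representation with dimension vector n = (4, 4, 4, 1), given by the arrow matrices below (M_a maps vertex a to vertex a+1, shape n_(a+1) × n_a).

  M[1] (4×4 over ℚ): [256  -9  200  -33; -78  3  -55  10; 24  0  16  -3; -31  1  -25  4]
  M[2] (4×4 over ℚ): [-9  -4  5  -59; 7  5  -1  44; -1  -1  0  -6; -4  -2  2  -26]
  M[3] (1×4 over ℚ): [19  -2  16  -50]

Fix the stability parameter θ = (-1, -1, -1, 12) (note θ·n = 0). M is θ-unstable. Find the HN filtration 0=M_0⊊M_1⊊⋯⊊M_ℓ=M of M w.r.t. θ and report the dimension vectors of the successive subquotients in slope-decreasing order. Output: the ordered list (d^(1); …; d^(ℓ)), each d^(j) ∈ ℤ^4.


Interval decomposition of M: I[1,2], I[1,3]^2, I[1,4], I[3,3].
HN type (ℓ=2): μ^(1)=12; μ^(2)=-1

((0, 0, 0, 1); (4, 4, 4, 0))


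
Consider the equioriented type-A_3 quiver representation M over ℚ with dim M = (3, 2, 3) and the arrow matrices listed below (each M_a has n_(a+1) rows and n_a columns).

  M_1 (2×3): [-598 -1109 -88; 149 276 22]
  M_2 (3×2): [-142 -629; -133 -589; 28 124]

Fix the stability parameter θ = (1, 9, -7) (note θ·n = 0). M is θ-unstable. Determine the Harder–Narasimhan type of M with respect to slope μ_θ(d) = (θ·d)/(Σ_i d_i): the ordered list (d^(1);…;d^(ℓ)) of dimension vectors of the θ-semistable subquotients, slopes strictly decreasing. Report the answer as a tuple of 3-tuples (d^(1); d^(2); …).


Via rank(M_{q-1}∘⋯∘M_p): M ≅ I[1,1], I[1,3]^2, I[3,3].
μ_θ-semistable layers: μ^(1)=1; μ^(2)=-7

((3, 2, 2); (0, 0, 1))


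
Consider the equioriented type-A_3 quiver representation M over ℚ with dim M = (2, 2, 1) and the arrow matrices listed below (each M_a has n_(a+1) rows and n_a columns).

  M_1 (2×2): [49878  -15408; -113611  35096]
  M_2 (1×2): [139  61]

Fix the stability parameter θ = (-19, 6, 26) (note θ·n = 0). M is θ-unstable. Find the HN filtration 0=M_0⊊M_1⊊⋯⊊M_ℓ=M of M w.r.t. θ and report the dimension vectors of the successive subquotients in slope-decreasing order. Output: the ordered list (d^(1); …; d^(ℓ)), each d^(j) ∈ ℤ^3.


Interval decomposition of M: I[1,1], I[1,3], I[2,2].
HN type (ℓ=3): μ^(1)=26; μ^(2)=6; μ^(3)=-19

((0, 0, 1); (0, 2, 0); (2, 0, 0))


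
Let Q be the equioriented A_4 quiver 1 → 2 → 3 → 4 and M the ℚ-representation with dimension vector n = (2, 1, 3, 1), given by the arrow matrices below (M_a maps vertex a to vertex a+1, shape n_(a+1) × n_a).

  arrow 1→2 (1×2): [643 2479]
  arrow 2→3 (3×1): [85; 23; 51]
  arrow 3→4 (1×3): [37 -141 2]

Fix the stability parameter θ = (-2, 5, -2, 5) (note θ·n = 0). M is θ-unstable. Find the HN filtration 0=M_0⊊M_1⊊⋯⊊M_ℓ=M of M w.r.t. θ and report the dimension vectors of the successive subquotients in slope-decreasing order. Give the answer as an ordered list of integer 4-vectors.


Interval decomposition of M: I[1,1], I[1,4], I[3,3]^2.
HN type (ℓ=3): μ^(1)=5; μ^(2)=3/2; μ^(3)=-2

((0, 0, 0, 1); (0, 1, 1, 0); (2, 0, 2, 0))


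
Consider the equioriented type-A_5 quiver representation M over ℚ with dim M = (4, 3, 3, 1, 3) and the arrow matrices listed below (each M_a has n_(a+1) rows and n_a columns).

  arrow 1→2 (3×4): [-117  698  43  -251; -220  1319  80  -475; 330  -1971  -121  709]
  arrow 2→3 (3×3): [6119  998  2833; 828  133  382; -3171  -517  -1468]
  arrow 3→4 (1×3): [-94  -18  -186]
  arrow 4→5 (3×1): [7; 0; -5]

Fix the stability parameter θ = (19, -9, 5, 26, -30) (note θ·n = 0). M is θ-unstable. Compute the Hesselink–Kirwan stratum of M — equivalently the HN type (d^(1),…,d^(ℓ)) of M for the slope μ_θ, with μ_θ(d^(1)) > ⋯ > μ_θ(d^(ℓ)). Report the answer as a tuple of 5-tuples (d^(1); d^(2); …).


Interval decomposition of M: I[1,1], I[1,3]^2, I[1,5], I[5,5]^2.
HN type (ℓ=4): μ^(1)=19; μ^(2)=5; μ^(3)=11/5; μ^(4)=-30

((1, 0, 0, 0, 0); (2, 2, 2, 0, 0); (1, 1, 1, 1, 1); (0, 0, 0, 0, 2))


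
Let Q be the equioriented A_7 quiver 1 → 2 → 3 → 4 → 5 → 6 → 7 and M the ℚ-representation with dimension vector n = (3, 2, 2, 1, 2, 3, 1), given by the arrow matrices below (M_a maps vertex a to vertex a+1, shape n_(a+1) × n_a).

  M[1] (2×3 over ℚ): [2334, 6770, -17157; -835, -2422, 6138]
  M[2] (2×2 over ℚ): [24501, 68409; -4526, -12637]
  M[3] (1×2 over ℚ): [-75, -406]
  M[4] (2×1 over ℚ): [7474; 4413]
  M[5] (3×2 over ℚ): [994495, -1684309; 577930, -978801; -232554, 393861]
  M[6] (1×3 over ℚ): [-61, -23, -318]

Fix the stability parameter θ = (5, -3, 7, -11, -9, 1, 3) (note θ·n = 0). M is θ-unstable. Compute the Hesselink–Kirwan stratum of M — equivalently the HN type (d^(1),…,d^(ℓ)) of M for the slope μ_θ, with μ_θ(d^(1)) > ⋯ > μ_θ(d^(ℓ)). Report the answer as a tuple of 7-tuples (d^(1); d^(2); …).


Interval decomposition of M: I[1,1], I[1,3], I[1,6], I[5,7], I[6,6].
HN type (ℓ=6): μ^(1)=7; μ^(2)=5; μ^(3)=3; μ^(4)=1; μ^(5)=-11/5; μ^(6)=-9

((0, 0, 1, 0, 0, 0, 0); (1, 0, 0, 0, 0, 0, 0); (0, 0, 0, 0, 0, 0, 1); (1, 1, 0, 0, 0, 3, 0); (1, 1, 1, 1, 1, 0, 0); (0, 0, 0, 0, 1, 0, 0))


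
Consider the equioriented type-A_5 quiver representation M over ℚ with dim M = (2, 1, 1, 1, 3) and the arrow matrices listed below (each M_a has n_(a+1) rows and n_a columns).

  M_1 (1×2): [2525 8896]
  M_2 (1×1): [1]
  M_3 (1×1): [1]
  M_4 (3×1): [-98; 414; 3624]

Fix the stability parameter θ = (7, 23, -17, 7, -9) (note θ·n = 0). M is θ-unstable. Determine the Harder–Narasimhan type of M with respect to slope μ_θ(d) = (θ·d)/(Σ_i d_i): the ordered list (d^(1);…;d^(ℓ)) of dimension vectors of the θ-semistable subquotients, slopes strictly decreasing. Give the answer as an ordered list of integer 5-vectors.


Via rank(M_{q-1}∘⋯∘M_p): M ≅ I[1,1], I[1,5], I[5,5]^2.
μ_θ-semistable layers: μ^(1)=7; μ^(2)=11/5; μ^(3)=-9

((1, 0, 0, 0, 0); (1, 1, 1, 1, 1); (0, 0, 0, 0, 2))


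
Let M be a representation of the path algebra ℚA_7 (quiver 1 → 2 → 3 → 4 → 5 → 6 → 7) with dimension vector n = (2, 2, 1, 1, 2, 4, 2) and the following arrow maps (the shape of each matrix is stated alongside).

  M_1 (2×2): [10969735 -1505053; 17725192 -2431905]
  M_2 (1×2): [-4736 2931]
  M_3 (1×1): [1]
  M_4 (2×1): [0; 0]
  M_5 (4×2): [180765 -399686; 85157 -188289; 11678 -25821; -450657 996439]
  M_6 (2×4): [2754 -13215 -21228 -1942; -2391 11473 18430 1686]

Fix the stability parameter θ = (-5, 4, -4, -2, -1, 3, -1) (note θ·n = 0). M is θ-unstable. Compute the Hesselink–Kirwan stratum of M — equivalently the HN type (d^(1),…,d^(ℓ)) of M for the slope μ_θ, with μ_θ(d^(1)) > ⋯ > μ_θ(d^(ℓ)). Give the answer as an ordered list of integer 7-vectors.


Barcode: M ≅ I[1,2], I[1,4], I[5,7]^2, I[6,6]^2. HN layers by μ_θ (6 steps, strictly decreasing):
  μ^(1)=4; μ^(2)=3; μ^(3)=1; μ^(4)=-2/3; μ^(5)=-1; μ^(6)=-5

((0, 1, 0, 0, 0, 0, 0); (0, 0, 0, 0, 0, 2, 0); (0, 0, 0, 0, 0, 2, 2); (0, 1, 1, 1, 0, 0, 0); (0, 0, 0, 0, 2, 0, 0); (2, 0, 0, 0, 0, 0, 0))


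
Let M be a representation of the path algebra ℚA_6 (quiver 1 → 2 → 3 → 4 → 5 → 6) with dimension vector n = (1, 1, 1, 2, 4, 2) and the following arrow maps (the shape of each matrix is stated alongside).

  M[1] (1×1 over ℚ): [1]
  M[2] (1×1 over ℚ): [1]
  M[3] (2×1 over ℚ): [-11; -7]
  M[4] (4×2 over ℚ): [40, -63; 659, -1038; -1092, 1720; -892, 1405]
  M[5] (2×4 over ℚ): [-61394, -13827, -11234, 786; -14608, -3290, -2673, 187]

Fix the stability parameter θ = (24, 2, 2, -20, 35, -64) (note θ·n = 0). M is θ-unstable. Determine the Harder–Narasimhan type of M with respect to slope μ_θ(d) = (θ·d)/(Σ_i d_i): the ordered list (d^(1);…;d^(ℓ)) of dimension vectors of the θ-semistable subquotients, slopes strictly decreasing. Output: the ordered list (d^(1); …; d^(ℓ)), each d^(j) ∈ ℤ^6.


Via rank(M_{q-1}∘⋯∘M_p): M ≅ I[1,6], I[4,6], I[5,5]^2.
μ_θ-semistable layers: μ^(1)=35; μ^(2)=-7/2; μ^(3)=-29/2; μ^(4)=-20

((0, 0, 0, 0, 2, 0); (1, 1, 1, 1, 1, 1); (0, 0, 0, 0, 1, 1); (0, 0, 0, 1, 0, 0))


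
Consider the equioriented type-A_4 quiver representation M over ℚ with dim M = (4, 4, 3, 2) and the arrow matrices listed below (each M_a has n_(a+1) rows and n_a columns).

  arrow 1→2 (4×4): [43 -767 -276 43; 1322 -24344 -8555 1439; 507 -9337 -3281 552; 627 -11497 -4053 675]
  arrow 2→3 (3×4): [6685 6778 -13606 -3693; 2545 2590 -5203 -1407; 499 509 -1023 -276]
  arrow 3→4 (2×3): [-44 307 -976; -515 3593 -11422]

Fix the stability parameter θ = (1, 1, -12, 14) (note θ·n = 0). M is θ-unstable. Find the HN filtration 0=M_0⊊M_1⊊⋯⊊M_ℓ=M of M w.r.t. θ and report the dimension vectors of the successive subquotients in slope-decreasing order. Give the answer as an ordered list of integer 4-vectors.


Via rank(M_{q-1}∘⋯∘M_p): M ≅ I[1,1], I[1,2], I[1,4]^2, I[2,3].
μ_θ-semistable layers: μ^(1)=14; μ^(2)=1; μ^(3)=-10/3; μ^(4)=-11/2

((0, 0, 0, 2); (2, 1, 0, 0); (2, 2, 2, 0); (0, 1, 1, 0))


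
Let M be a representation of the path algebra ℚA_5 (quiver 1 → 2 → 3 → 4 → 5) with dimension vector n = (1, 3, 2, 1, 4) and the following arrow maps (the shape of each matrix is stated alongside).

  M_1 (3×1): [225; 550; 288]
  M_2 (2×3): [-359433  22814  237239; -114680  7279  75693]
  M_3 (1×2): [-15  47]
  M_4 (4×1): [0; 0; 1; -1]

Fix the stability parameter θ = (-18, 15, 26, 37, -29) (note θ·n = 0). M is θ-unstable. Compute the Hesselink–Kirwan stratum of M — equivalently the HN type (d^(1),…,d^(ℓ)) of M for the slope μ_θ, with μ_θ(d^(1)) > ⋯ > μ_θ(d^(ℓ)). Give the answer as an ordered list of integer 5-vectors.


Barcode: M ≅ I[1,5], I[2,2], I[2,3], I[5,5]^3. HN layers by μ_θ (5 steps, strictly decreasing):
  μ^(1)=26; μ^(2)=15; μ^(3)=49/4; μ^(4)=-18; μ^(5)=-29

((0, 0, 1, 0, 0); (0, 2, 0, 0, 0); (0, 1, 1, 1, 1); (1, 0, 0, 0, 0); (0, 0, 0, 0, 3))


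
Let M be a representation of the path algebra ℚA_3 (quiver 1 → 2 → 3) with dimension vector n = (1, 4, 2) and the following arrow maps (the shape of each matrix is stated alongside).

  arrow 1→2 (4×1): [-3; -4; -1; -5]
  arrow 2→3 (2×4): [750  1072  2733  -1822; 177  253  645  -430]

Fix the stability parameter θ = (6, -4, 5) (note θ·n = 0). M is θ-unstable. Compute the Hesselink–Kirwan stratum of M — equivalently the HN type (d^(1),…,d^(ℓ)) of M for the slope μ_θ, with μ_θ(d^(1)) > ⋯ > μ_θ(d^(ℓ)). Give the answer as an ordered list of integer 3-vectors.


Via rank(M_{q-1}∘⋯∘M_p): M ≅ I[1,3], I[2,2]^2, I[2,3].
μ_θ-semistable layers: μ^(1)=5; μ^(2)=1; μ^(3)=-4

((0, 0, 2); (1, 1, 0); (0, 3, 0))


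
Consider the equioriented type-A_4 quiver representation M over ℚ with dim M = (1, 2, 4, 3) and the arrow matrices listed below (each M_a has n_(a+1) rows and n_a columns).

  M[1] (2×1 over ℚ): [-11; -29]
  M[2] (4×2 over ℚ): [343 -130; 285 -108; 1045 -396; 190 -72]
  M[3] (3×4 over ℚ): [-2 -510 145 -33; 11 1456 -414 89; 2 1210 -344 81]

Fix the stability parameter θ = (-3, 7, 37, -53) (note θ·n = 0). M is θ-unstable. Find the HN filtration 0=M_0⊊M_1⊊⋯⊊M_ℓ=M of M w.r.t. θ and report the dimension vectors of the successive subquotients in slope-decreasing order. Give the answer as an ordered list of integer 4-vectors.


Barcode: M ≅ I[1,4], I[2,4], I[3,3], I[3,4]. HN layers by μ_θ (3 steps, strictly decreasing):
  μ^(1)=37; μ^(2)=-3; μ^(3)=-8

((0, 0, 1, 0); (1, 2, 2, 2); (0, 0, 1, 1))


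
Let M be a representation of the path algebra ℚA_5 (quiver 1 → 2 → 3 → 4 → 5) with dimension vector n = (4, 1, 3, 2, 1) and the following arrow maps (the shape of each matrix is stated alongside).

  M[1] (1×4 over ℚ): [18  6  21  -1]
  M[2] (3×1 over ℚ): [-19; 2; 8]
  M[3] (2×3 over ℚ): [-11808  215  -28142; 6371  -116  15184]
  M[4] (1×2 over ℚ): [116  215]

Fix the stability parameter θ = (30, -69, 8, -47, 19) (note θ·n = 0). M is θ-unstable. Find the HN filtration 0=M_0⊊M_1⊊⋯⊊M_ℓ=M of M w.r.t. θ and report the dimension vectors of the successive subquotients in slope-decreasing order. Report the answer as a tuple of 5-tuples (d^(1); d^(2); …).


Barcode: M ≅ I[1,1]^3, I[1,5], I[3,3], I[3,4]. HN layers by μ_θ (4 steps, strictly decreasing):
  μ^(1)=30; μ^(2)=19; μ^(3)=8; μ^(4)=-39/2

((3, 0, 0, 0, 0); (0, 0, 0, 0, 1); (0, 0, 1, 0, 0); (1, 1, 2, 2, 0))


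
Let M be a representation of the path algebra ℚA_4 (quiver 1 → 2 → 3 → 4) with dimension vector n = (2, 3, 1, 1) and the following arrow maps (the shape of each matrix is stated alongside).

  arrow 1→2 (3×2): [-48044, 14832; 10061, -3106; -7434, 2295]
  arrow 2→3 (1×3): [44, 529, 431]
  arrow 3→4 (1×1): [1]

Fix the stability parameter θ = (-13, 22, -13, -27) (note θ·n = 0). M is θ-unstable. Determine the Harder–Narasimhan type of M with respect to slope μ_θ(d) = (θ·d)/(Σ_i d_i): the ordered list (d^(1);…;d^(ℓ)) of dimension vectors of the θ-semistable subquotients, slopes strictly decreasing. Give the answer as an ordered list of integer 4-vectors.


Interval decomposition of M: I[1,2], I[1,4], I[2,2].
HN type (ℓ=3): μ^(1)=22; μ^(2)=-6; μ^(3)=-13

((0, 2, 0, 0); (0, 1, 1, 1); (2, 0, 0, 0))


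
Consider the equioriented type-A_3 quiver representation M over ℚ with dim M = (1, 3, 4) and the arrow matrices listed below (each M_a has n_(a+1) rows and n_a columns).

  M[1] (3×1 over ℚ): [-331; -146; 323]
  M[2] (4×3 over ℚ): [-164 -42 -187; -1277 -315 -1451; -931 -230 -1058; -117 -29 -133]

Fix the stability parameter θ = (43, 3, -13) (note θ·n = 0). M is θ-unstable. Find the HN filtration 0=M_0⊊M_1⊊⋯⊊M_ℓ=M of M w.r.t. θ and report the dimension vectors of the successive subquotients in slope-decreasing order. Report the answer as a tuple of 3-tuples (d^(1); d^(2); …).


Via rank(M_{q-1}∘⋯∘M_p): M ≅ I[1,3], I[2,3]^2, I[3,3].
μ_θ-semistable layers: μ^(1)=11; μ^(2)=-5; μ^(3)=-13

((1, 1, 1); (0, 2, 2); (0, 0, 1))


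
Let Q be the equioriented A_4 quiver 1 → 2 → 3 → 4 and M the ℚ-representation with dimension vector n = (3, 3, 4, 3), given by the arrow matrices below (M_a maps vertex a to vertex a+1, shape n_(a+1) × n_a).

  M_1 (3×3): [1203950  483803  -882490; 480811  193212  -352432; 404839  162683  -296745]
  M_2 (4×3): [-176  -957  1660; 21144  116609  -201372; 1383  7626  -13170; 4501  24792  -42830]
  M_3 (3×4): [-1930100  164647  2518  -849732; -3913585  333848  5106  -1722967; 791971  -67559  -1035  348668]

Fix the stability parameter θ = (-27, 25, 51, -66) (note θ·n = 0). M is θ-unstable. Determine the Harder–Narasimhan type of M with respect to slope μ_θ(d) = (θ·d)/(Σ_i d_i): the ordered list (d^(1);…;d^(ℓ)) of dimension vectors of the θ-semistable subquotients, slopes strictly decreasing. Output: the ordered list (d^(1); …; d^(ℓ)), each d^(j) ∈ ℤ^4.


Barcode: M ≅ I[1,2], I[1,4]^2, I[3,3], I[3,4]. HN layers by μ_θ (5 steps, strictly decreasing):
  μ^(1)=51; μ^(2)=25; μ^(3)=10/3; μ^(4)=-15/2; μ^(5)=-27

((0, 0, 1, 0); (0, 1, 0, 0); (0, 2, 2, 2); (0, 0, 1, 1); (3, 0, 0, 0))


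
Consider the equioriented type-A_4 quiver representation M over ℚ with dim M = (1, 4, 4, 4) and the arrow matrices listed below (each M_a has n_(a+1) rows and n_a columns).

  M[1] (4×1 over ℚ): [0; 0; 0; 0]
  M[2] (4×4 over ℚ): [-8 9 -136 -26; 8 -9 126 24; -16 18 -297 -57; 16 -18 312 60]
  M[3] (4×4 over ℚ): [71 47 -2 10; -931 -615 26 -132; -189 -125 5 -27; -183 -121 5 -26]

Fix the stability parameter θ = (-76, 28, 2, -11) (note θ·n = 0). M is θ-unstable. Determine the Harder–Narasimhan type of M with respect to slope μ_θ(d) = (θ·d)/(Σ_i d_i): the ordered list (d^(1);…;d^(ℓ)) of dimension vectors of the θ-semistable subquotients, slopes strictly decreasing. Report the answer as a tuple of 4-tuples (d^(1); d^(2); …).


Barcode: M ≅ I[1,1], I[2,2]^2, I[2,3], I[2,4], I[3,4]^2, I[4,4]. HN layers by μ_θ (6 steps, strictly decreasing):
  μ^(1)=28; μ^(2)=15; μ^(3)=19/3; μ^(4)=-9/2; μ^(5)=-11; μ^(6)=-76

((0, 2, 0, 0); (0, 1, 1, 0); (0, 1, 1, 1); (0, 0, 2, 2); (0, 0, 0, 1); (1, 0, 0, 0))


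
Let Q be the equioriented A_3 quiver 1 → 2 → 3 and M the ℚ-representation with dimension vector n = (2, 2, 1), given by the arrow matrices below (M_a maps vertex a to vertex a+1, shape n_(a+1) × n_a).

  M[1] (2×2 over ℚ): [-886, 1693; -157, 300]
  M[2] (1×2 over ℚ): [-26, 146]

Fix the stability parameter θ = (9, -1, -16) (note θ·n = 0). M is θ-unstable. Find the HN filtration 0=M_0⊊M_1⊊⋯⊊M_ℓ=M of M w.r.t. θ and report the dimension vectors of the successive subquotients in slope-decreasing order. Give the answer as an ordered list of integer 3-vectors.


Via rank(M_{q-1}∘⋯∘M_p): M ≅ I[1,2], I[1,3].
μ_θ-semistable layers: μ^(1)=4; μ^(2)=-8/3

((1, 1, 0); (1, 1, 1))


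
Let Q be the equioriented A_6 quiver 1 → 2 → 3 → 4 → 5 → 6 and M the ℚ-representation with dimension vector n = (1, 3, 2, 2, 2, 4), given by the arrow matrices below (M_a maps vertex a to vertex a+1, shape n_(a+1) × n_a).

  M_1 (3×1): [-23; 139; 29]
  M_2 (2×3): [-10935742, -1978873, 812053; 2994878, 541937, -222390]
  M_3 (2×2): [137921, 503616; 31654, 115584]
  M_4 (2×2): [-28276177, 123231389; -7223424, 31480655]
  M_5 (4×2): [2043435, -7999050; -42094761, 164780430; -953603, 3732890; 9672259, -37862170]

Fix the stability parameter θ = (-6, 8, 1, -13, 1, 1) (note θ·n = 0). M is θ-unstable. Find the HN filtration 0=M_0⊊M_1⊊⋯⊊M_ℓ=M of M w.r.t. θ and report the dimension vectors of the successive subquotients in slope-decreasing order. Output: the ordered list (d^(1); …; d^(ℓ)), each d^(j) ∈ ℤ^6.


Barcode: M ≅ I[1,3], I[2,2], I[2,6], I[4,5], I[6,6]^3. HN layers by μ_θ (6 steps, strictly decreasing):
  μ^(1)=8; μ^(2)=9/2; μ^(3)=1; μ^(4)=-4/3; μ^(5)=-6; μ^(6)=-13

((0, 1, 0, 0, 0, 0); (0, 1, 1, 0, 0, 0); (0, 0, 0, 0, 2, 4); (0, 1, 1, 1, 0, 0); (1, 0, 0, 0, 0, 0); (0, 0, 0, 1, 0, 0))


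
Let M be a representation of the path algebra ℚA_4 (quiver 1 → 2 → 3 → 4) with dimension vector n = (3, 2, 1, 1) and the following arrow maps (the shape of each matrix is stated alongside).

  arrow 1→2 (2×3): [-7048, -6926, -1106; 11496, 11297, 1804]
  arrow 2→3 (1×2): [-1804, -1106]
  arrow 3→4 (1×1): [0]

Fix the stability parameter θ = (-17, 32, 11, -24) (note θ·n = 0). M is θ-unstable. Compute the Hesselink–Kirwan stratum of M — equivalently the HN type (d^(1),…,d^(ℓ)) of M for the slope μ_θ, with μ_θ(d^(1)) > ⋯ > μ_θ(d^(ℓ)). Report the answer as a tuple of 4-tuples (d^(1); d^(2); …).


Interval decomposition of M: I[1,1], I[1,2], I[1,3], I[4,4].
HN type (ℓ=4): μ^(1)=32; μ^(2)=43/2; μ^(3)=-17; μ^(4)=-24

((0, 1, 0, 0); (0, 1, 1, 0); (3, 0, 0, 0); (0, 0, 0, 1))


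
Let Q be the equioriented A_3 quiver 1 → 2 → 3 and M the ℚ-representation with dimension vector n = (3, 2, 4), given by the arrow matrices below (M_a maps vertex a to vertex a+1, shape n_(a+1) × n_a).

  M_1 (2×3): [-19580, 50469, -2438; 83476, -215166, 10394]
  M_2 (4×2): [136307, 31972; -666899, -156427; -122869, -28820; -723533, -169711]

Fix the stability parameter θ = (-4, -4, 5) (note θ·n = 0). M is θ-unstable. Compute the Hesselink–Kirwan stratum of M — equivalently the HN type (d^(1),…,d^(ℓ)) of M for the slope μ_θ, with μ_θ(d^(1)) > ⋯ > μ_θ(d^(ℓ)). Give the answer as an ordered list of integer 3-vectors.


Via rank(M_{q-1}∘⋯∘M_p): M ≅ I[1,1], I[1,3]^2, I[3,3]^2.
μ_θ-semistable layers: μ^(1)=5; μ^(2)=-4

((0, 0, 4); (3, 2, 0))


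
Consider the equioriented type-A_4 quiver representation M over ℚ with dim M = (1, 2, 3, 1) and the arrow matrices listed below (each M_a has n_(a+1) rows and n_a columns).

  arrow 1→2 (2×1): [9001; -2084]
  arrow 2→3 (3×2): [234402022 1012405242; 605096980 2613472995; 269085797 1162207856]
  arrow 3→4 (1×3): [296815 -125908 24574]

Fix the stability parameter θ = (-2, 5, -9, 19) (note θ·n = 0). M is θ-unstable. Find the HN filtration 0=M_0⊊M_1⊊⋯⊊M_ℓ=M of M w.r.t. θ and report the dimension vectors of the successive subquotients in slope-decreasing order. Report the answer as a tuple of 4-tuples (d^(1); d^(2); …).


Barcode: M ≅ I[1,4], I[2,3], I[3,3]. HN layers by μ_θ (3 steps, strictly decreasing):
  μ^(1)=19; μ^(2)=-2; μ^(3)=-9

((0, 0, 0, 1); (1, 2, 2, 0); (0, 0, 1, 0))


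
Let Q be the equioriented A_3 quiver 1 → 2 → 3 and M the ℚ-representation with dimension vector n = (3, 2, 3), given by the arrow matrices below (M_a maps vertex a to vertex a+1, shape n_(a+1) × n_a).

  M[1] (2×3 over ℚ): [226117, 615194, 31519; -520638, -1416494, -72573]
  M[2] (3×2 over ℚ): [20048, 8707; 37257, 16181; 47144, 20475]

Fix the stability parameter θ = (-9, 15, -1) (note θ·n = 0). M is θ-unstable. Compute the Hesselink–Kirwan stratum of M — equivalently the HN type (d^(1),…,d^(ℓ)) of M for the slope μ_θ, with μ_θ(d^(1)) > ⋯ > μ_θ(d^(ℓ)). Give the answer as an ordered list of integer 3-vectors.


Barcode: M ≅ I[1,1], I[1,3]^2, I[3,3]. HN layers by μ_θ (3 steps, strictly decreasing):
  μ^(1)=7; μ^(2)=-1; μ^(3)=-9

((0, 2, 2); (0, 0, 1); (3, 0, 0))


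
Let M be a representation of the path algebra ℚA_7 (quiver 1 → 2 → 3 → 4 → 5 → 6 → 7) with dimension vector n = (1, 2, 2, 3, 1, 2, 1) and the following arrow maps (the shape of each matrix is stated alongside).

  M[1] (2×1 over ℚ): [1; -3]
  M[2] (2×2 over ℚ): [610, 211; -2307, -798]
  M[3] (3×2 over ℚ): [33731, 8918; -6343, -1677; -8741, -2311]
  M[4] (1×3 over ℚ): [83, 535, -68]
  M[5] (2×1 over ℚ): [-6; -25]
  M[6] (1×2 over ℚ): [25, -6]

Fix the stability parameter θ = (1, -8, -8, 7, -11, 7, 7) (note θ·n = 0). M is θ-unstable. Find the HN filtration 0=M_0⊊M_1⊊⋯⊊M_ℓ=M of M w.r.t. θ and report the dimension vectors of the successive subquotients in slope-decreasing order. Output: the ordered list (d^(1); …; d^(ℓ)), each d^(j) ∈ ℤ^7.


Barcode: M ≅ I[1,6], I[2,4], I[4,4], I[6,7]. HN layers by μ_θ (4 steps, strictly decreasing):
  μ^(1)=7; μ^(2)=-2; μ^(3)=-5; μ^(4)=-8

((0, 0, 0, 2, 0, 2, 1); (0, 0, 0, 1, 1, 0, 0); (1, 1, 1, 0, 0, 0, 0); (0, 1, 1, 0, 0, 0, 0))


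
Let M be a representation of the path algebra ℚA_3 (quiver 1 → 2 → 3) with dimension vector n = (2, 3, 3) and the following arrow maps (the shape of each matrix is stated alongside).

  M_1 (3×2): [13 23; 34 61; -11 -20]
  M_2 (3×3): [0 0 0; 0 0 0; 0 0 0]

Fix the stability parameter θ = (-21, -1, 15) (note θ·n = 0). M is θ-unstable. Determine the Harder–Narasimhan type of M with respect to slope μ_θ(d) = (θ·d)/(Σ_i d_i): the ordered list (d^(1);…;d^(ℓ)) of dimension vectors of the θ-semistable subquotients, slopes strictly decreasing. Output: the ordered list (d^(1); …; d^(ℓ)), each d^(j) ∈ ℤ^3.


Interval decomposition of M: I[1,2]^2, I[2,2], I[3,3]^3.
HN type (ℓ=3): μ^(1)=15; μ^(2)=-1; μ^(3)=-21

((0, 0, 3); (0, 3, 0); (2, 0, 0))


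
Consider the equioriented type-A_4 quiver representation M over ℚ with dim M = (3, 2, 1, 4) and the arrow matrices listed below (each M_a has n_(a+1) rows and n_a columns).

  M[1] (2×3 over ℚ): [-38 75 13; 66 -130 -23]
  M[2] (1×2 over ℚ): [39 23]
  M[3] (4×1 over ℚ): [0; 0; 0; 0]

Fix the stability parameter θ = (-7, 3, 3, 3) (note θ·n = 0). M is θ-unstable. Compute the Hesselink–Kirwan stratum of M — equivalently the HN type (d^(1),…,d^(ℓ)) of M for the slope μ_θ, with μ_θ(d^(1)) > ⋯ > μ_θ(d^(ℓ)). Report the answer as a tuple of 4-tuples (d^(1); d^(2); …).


Via rank(M_{q-1}∘⋯∘M_p): M ≅ I[1,1], I[1,2], I[1,3], I[4,4]^4.
μ_θ-semistable layers: μ^(1)=3; μ^(2)=-7

((0, 2, 1, 4); (3, 0, 0, 0))


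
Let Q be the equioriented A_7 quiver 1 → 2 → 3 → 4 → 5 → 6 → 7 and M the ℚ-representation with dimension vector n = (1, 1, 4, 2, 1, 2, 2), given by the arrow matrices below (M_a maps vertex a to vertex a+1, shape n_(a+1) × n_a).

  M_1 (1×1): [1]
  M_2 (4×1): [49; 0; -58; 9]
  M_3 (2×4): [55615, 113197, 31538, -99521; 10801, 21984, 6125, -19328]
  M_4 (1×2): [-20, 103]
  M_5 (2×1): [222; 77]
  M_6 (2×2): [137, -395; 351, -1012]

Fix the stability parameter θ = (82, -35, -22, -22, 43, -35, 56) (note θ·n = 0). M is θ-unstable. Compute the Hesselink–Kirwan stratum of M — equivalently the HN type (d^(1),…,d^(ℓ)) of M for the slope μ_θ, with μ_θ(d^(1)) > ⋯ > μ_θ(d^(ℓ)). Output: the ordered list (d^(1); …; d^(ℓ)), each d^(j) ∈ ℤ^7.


Interval decomposition of M: I[1,7], I[3,3]^2, I[3,4], I[6,7].
HN type (ℓ=5): μ^(1)=56; μ^(2)=4; μ^(3)=3/4; μ^(4)=-22; μ^(5)=-35

((0, 0, 0, 0, 0, 0, 2); (0, 0, 0, 0, 1, 1, 0); (1, 1, 1, 1, 0, 0, 0); (0, 0, 3, 1, 0, 0, 0); (0, 0, 0, 0, 0, 1, 0))


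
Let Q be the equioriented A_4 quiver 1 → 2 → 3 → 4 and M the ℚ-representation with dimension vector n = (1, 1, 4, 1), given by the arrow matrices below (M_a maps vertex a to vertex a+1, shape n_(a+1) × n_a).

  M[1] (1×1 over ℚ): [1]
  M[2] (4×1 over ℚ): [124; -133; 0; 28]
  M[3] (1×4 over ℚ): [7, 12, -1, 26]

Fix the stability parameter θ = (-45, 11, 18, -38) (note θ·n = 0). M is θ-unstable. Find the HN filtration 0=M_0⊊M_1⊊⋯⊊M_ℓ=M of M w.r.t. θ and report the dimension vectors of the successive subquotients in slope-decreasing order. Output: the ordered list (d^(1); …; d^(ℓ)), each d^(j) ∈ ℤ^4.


Barcode: M ≅ I[1,3], I[3,3]^2, I[3,4]. HN layers by μ_θ (4 steps, strictly decreasing):
  μ^(1)=18; μ^(2)=11; μ^(3)=-10; μ^(4)=-45

((0, 0, 3, 0); (0, 1, 0, 0); (0, 0, 1, 1); (1, 0, 0, 0))


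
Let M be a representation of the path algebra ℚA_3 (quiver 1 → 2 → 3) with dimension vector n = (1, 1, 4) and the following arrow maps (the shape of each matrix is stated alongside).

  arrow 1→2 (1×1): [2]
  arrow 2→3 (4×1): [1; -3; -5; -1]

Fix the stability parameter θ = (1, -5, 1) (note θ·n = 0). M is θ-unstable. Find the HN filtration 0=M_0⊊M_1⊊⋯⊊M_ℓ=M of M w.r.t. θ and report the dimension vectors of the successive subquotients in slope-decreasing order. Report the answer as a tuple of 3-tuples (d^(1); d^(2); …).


Barcode: M ≅ I[1,3], I[3,3]^3. HN layers by μ_θ (2 steps, strictly decreasing):
  μ^(1)=1; μ^(2)=-2

((0, 0, 4); (1, 1, 0))


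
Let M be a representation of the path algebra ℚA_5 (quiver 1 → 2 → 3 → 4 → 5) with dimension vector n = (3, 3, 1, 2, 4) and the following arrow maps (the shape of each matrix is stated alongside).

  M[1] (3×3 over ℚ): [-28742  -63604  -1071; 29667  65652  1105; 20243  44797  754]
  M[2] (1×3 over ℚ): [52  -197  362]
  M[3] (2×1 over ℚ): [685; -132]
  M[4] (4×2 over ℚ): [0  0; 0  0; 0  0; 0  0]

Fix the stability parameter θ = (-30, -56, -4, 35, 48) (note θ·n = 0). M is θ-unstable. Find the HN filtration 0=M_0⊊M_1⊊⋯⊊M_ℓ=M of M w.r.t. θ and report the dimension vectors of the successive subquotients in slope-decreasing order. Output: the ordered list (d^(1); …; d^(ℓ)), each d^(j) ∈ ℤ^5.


Via rank(M_{q-1}∘⋯∘M_p): M ≅ I[1,2]^2, I[1,4], I[4,4], I[5,5]^4.
μ_θ-semistable layers: μ^(1)=48; μ^(2)=35; μ^(3)=-4; μ^(4)=-43

((0, 0, 0, 0, 4); (0, 0, 0, 2, 0); (0, 0, 1, 0, 0); (3, 3, 0, 0, 0))


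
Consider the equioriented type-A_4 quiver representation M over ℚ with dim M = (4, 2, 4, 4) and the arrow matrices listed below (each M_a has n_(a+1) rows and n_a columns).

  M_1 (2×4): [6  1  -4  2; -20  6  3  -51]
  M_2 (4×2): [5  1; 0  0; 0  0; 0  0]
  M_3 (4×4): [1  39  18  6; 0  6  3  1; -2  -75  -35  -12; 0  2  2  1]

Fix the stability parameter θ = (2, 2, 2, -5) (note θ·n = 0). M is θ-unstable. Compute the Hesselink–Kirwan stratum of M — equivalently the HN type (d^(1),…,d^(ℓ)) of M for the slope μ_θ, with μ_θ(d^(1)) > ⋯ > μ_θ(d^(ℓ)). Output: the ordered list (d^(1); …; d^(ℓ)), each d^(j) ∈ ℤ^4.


Via rank(M_{q-1}∘⋯∘M_p): M ≅ I[1,1]^2, I[1,2], I[1,4], I[3,4]^3.
μ_θ-semistable layers: μ^(1)=2; μ^(2)=1/4; μ^(3)=-3/2

((3, 1, 0, 0); (1, 1, 1, 1); (0, 0, 3, 3))


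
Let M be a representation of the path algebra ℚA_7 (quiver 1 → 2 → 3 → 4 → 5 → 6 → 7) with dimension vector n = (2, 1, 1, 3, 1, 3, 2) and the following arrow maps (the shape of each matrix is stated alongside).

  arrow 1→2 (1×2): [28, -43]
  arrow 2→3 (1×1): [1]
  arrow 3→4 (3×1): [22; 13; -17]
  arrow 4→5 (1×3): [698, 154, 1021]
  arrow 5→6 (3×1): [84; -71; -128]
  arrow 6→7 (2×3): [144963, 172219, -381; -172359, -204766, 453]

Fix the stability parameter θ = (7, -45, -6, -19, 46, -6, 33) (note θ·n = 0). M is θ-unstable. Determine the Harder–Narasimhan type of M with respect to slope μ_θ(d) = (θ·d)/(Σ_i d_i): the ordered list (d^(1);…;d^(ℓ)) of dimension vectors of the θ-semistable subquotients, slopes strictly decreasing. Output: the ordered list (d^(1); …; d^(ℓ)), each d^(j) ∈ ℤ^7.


Barcode: M ≅ I[1,1], I[1,7], I[4,4]^2, I[6,6], I[6,7]. HN layers by μ_θ (6 steps, strictly decreasing):
  μ^(1)=33; μ^(2)=20; μ^(3)=7; μ^(4)=-6; μ^(5)=-25/2; μ^(6)=-19

((0, 0, 0, 0, 0, 0, 2); (0, 0, 0, 0, 1, 1, 0); (1, 0, 0, 0, 0, 0, 0); (0, 0, 0, 0, 0, 2, 0); (0, 0, 1, 1, 0, 0, 0); (1, 1, 0, 2, 0, 0, 0))


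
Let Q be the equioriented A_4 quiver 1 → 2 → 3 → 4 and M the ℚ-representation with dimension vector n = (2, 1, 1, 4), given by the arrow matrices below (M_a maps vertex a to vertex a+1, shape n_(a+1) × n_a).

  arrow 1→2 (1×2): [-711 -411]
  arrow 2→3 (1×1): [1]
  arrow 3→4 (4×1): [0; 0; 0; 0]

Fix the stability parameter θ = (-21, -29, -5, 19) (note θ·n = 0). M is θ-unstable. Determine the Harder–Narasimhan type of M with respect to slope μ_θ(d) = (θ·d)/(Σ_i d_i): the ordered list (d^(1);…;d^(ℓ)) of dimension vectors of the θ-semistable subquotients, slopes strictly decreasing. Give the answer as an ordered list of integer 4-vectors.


Via rank(M_{q-1}∘⋯∘M_p): M ≅ I[1,1], I[1,3], I[4,4]^4.
μ_θ-semistable layers: μ^(1)=19; μ^(2)=-5; μ^(3)=-21; μ^(4)=-25

((0, 0, 0, 4); (0, 0, 1, 0); (1, 0, 0, 0); (1, 1, 0, 0))


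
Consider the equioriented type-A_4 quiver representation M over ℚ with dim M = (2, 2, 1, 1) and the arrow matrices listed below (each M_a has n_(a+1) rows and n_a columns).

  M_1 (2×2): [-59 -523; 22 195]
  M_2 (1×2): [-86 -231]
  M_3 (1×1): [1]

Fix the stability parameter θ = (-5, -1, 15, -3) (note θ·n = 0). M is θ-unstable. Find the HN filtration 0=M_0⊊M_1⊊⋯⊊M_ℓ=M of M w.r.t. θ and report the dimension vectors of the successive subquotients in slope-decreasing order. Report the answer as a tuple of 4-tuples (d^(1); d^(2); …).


Barcode: M ≅ I[1,2], I[1,4]. HN layers by μ_θ (3 steps, strictly decreasing):
  μ^(1)=6; μ^(2)=-1; μ^(3)=-5

((0, 0, 1, 1); (0, 2, 0, 0); (2, 0, 0, 0))


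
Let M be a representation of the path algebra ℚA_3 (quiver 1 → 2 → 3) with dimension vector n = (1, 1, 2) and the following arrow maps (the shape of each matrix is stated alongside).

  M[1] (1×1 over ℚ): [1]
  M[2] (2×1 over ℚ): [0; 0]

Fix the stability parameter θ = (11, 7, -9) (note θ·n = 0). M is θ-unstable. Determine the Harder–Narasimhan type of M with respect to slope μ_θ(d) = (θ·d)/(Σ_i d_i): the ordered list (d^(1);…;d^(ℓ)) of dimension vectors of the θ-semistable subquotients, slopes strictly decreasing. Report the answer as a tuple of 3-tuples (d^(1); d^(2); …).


Via rank(M_{q-1}∘⋯∘M_p): M ≅ I[1,2], I[3,3]^2.
μ_θ-semistable layers: μ^(1)=9; μ^(2)=-9

((1, 1, 0); (0, 0, 2))


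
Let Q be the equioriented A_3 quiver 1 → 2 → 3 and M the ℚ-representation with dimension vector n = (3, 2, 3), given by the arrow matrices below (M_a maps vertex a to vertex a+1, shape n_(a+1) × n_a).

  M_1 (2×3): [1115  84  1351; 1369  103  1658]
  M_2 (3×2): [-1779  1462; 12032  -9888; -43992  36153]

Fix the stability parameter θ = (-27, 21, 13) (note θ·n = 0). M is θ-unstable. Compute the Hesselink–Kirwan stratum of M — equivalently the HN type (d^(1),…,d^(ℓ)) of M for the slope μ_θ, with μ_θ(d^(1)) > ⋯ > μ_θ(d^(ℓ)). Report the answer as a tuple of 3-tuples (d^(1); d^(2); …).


Barcode: M ≅ I[1,1], I[1,3]^2, I[3,3]. HN layers by μ_θ (3 steps, strictly decreasing):
  μ^(1)=17; μ^(2)=13; μ^(3)=-27

((0, 2, 2); (0, 0, 1); (3, 0, 0))


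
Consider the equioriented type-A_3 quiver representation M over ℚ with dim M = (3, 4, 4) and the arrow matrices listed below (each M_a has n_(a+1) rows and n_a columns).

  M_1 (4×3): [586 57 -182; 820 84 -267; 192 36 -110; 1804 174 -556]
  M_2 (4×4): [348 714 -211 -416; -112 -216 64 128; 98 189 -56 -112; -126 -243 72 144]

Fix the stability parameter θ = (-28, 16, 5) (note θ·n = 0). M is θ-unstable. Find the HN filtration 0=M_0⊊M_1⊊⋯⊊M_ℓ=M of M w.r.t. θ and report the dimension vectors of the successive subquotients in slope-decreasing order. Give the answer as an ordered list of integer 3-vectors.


Via rank(M_{q-1}∘⋯∘M_p): M ≅ I[1,1], I[1,2], I[1,3], I[2,2], I[2,3], I[3,3]^2.
μ_θ-semistable layers: μ^(1)=16; μ^(2)=21/2; μ^(3)=5; μ^(4)=-28

((0, 2, 0); (0, 2, 2); (0, 0, 2); (3, 0, 0))


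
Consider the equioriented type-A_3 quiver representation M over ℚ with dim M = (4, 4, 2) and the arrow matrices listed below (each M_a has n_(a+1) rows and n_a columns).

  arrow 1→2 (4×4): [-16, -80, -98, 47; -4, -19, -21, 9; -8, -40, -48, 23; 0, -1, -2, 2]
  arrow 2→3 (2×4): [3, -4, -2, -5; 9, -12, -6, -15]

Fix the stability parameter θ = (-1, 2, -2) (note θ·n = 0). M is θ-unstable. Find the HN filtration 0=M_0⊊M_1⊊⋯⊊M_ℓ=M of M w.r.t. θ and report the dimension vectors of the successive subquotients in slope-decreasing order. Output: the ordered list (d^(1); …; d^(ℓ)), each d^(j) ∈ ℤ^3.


Interval decomposition of M: I[1,1], I[1,2]^2, I[1,3], I[2,2], I[3,3].
HN type (ℓ=4): μ^(1)=2; μ^(2)=0; μ^(3)=-1; μ^(4)=-2

((0, 3, 0); (0, 1, 1); (4, 0, 0); (0, 0, 1))


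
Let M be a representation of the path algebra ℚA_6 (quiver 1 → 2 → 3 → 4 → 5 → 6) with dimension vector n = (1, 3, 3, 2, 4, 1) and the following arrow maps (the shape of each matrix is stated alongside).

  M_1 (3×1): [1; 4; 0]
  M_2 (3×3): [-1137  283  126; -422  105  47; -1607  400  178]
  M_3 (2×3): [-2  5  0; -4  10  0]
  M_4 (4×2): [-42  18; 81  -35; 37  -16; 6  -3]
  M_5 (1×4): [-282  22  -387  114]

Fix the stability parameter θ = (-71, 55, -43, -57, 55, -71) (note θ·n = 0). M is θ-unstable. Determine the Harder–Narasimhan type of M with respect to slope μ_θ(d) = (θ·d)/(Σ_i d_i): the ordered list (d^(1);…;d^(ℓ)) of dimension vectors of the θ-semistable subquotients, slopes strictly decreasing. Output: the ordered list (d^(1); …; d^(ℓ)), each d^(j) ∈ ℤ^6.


Barcode: M ≅ I[1,3], I[2,3], I[2,6], I[4,5], I[5,5]^2. HN layers by μ_θ (6 steps, strictly decreasing):
  μ^(1)=55; μ^(2)=6; μ^(3)=-8; μ^(4)=-15; μ^(5)=-57; μ^(6)=-71

((0, 0, 0, 0, 3, 0); (0, 2, 2, 0, 0, 0); (0, 0, 0, 0, 1, 1); (0, 1, 1, 1, 0, 0); (0, 0, 0, 1, 0, 0); (1, 0, 0, 0, 0, 0))


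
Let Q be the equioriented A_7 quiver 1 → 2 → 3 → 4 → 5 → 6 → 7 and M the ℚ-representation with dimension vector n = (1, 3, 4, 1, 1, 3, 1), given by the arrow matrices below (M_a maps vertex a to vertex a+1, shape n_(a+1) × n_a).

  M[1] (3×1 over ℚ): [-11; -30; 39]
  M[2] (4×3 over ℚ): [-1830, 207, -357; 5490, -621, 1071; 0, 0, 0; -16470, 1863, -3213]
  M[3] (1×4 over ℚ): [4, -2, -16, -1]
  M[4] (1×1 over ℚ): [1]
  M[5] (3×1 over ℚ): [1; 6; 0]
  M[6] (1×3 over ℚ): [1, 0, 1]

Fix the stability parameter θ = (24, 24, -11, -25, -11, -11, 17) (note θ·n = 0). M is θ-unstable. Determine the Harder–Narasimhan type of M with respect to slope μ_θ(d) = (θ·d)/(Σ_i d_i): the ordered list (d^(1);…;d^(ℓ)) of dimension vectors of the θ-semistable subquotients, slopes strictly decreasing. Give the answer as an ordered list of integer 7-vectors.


Interval decomposition of M: I[1,7], I[2,2]^2, I[3,3]^3, I[6,6]^2.
HN type (ℓ=4): μ^(1)=24; μ^(2)=17; μ^(3)=-5/3; μ^(4)=-11

((0, 2, 0, 0, 0, 0, 0); (0, 0, 0, 0, 0, 0, 1); (1, 1, 1, 1, 1, 1, 0); (0, 0, 3, 0, 0, 2, 0))


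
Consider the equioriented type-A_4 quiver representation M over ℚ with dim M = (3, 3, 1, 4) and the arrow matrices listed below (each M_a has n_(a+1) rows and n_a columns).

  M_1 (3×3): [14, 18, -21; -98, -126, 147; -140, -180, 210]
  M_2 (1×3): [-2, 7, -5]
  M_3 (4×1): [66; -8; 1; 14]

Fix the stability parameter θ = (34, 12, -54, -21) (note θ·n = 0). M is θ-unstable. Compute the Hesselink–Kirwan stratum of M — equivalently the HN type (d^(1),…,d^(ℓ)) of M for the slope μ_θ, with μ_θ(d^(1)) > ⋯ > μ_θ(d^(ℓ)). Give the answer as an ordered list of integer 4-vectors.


Via rank(M_{q-1}∘⋯∘M_p): M ≅ I[1,1]^2, I[1,4], I[2,2]^2, I[4,4]^3.
μ_θ-semistable layers: μ^(1)=34; μ^(2)=12; μ^(3)=-29/4; μ^(4)=-21

((2, 0, 0, 0); (0, 2, 0, 0); (1, 1, 1, 1); (0, 0, 0, 3))


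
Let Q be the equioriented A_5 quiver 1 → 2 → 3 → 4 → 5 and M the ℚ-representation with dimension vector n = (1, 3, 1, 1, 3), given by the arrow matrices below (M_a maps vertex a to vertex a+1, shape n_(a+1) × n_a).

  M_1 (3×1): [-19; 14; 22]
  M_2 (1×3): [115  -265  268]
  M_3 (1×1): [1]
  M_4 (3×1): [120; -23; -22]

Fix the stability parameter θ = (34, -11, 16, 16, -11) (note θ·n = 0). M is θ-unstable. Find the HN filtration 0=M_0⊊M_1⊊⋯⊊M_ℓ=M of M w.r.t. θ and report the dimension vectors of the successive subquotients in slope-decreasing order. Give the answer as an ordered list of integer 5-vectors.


Barcode: M ≅ I[1,5], I[2,2]^2, I[5,5]^2. HN layers by μ_θ (2 steps, strictly decreasing):
  μ^(1)=44/5; μ^(2)=-11

((1, 1, 1, 1, 1); (0, 2, 0, 0, 2))


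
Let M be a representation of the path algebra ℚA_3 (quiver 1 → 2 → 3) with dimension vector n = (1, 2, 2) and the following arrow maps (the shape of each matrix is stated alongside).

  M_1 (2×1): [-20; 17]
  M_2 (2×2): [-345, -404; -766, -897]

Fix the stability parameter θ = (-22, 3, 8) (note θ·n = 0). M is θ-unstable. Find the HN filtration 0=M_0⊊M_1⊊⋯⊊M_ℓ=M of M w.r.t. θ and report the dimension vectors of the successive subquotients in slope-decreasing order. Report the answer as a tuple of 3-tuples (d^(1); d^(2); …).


Barcode: M ≅ I[1,3], I[2,3]. HN layers by μ_θ (3 steps, strictly decreasing):
  μ^(1)=8; μ^(2)=3; μ^(3)=-22

((0, 0, 2); (0, 2, 0); (1, 0, 0))


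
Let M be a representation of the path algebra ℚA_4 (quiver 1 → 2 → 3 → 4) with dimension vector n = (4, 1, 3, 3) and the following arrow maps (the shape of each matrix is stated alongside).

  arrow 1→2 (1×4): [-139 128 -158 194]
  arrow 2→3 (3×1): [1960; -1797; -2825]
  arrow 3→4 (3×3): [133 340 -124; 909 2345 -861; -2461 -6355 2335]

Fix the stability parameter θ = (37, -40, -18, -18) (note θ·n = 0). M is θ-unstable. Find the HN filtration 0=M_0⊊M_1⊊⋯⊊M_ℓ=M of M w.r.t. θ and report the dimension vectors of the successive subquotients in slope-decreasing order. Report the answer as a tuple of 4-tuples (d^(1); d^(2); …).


Via rank(M_{q-1}∘⋯∘M_p): M ≅ I[1,1]^3, I[1,3], I[3,4]^2, I[4,4].
μ_θ-semistable layers: μ^(1)=37; μ^(2)=-7; μ^(3)=-18

((3, 0, 0, 0); (1, 1, 1, 0); (0, 0, 2, 3))


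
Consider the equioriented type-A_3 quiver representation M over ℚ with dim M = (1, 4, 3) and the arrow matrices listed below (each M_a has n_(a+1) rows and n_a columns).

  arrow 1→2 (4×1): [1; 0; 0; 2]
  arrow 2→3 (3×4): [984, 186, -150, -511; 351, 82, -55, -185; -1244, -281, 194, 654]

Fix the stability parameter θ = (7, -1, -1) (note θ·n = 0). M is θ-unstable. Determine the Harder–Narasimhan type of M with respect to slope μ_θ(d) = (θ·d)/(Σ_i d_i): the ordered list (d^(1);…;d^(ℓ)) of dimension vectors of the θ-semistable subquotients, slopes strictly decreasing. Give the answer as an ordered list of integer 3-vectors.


Via rank(M_{q-1}∘⋯∘M_p): M ≅ I[1,3], I[2,2], I[2,3]^2.
μ_θ-semistable layers: μ^(1)=5/3; μ^(2)=-1

((1, 1, 1); (0, 3, 2))
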